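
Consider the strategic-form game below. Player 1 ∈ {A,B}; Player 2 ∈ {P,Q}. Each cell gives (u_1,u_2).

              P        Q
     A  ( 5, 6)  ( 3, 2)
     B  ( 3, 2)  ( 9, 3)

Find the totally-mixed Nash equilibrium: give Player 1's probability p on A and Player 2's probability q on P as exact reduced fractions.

P1 mixes 1/5 on A; P2 mixes 3/4 on P

P1 indiff ⇒ q·5+(1-q)·3 = q·3+(1-q)·9 ⇒ q(2) = (1-q)(6) ⇒ q = 3/4
P2 indiff ⇒ p·6+(1-p)·2 = p·2+(1-p)·3 ⇒ p(4) = (1-p)(1) ⇒ p = 1/5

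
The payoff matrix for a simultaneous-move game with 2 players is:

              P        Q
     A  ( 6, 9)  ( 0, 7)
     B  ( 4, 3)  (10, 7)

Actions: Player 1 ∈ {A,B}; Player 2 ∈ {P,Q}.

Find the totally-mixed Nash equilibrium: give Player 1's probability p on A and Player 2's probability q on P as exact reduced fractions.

P1 indiff ⇒ q·6+(1-q)·0 = q·4+(1-q)·10 ⇒ q(2) = (1-q)(10) ⇒ q = 5/6
P2 indiff ⇒ p·9+(1-p)·3 = p·7+(1-p)·7 ⇒ p(2) = (1-p)(4) ⇒ p = 2/3

P1 mixes 2/3 on A; P2 mixes 5/6 on P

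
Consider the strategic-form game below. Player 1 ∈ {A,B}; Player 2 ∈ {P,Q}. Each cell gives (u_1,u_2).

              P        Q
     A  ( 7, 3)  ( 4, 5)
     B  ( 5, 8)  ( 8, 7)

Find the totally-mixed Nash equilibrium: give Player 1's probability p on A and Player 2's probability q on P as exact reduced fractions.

P1 indiff ⇒ q·7+(1-q)·4 = q·5+(1-q)·8 ⇒ q(2) = (1-q)(4) ⇒ q = 2/3
P2 indiff ⇒ p·3+(1-p)·8 = p·5+(1-p)·7 ⇒ p(-2) = (1-p)(-1) ⇒ p = 1/3

(p,q) = (1/3, 2/3)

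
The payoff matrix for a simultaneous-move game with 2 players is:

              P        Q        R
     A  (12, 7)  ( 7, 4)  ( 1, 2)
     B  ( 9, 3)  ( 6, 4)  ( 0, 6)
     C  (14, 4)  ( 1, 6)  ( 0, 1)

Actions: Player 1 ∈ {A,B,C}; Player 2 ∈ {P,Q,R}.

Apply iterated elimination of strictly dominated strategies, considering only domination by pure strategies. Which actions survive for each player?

P1 drop B (A beats it: P:12>9 Q:7>6 R:1>0)
P2 drop R (P beats it: A:7>2 C:4>1)
P1→{A,C} P2→{P,Q}

Survivors P1:{A,C} P2:{P,Q}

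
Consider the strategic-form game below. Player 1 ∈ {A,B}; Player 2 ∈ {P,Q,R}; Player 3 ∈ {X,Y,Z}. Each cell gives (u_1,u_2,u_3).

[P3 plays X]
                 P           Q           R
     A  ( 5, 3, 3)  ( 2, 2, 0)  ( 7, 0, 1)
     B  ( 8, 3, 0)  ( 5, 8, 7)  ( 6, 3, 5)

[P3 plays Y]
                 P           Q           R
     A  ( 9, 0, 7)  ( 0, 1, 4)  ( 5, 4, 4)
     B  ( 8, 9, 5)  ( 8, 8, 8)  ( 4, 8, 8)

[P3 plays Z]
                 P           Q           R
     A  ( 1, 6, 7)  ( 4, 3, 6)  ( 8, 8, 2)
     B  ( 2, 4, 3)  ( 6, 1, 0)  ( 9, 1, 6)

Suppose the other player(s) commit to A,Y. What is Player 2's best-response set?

u_2(P vs A,Y) = 0
u_2(Q vs A,Y) = 1
u_2(R vs A,Y) = 4
max payoff 4 at {R}

P2 best: {R}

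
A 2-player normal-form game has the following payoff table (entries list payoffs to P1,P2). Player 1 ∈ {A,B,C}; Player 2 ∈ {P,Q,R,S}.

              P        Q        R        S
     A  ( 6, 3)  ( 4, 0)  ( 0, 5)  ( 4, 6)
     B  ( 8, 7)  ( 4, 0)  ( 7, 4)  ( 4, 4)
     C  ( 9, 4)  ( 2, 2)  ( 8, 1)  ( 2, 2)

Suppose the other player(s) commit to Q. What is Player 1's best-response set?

u_1(A vs Q) = 4
u_1(B vs Q) = 4
u_1(C vs Q) = 2
max payoff 4 at {A,B}

BR_1 = {A,B}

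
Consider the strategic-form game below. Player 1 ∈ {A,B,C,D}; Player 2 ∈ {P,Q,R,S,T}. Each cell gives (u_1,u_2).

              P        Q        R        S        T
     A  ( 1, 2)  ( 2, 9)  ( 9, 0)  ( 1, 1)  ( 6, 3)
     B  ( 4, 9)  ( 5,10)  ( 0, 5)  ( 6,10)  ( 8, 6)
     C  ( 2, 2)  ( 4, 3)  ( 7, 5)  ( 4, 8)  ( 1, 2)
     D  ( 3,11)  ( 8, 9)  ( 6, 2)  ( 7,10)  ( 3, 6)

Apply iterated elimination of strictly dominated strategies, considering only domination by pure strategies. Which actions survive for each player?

Remaining: P1:{B,D} P2:{P,Q,S}

P2 drop R (S beats it: A:1>0 B:10>5 C:8>5 D:10>2)
P1 drop A (B beats it: P:4>1 Q:5>2 S:6>1 T:8>6)
P1 drop C (B beats it: P:4>2 Q:5>4 S:6>4 T:8>1)
P2 drop T (P beats it: B:9>6 D:11>6)
P1→{B,D} P2→{P,Q,S}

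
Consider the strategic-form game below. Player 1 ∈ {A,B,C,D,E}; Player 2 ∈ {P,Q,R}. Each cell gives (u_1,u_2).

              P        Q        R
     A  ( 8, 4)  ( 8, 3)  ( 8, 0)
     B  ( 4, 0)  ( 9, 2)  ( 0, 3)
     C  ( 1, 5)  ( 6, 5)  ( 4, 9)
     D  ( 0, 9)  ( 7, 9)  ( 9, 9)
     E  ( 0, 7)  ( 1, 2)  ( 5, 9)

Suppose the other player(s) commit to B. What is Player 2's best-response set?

u_2(P vs B) = 0
u_2(Q vs B) = 2
u_2(R vs B) = 3
max payoff 3 at {R}

BR_2 = {R}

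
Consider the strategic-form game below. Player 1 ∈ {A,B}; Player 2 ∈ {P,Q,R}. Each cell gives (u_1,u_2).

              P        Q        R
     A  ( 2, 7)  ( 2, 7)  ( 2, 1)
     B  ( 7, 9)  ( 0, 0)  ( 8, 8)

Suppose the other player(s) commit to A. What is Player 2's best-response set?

argmax u_2 = {P,Q}

u_2(P vs A) = 7
u_2(Q vs A) = 7
u_2(R vs A) = 1
max payoff 7 at {P,Q}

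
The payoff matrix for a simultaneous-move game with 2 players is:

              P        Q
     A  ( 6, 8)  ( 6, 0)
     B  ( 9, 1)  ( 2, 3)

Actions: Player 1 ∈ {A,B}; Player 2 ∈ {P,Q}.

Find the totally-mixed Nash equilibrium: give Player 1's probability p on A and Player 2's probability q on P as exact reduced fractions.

P1 mixes 1/5 on A; P2 mixes 4/7 on P

P1 indiff ⇒ q·6+(1-q)·6 = q·9+(1-q)·2 ⇒ q(-3) = (1-q)(-4) ⇒ q = 4/7
P2 indiff ⇒ p·8+(1-p)·1 = p·0+(1-p)·3 ⇒ p(8) = (1-p)(2) ⇒ p = 1/5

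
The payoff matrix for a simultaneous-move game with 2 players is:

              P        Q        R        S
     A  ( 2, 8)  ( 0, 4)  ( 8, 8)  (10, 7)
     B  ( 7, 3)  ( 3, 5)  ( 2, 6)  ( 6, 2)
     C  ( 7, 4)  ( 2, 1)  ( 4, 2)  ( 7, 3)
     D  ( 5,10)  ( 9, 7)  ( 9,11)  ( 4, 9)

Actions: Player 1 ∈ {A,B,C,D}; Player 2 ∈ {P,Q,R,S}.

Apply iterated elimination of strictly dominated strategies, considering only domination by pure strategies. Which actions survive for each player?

P2 drop Q (R beats it: A:8>4 B:6>5 C:2>1 D:11>7)
P2 drop S (P beats it: A:8>7 B:3>2 C:4>3 D:10>9)
P1 drop A (D beats it: P:5>2 R:9>8)
P1→{B,C,D} P2→{P,R}

IESDS → P1:{B,C,D} P2:{P,R}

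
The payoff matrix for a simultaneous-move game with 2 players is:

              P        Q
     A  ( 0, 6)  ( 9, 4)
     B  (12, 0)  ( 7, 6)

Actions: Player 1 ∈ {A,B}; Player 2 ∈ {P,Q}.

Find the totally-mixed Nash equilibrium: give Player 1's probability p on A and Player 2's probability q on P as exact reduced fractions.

P1 indiff ⇒ q·0+(1-q)·9 = q·12+(1-q)·7 ⇒ q(-12) = (1-q)(-2) ⇒ q = 1/7
P2 indiff ⇒ p·6+(1-p)·0 = p·4+(1-p)·6 ⇒ p(2) = (1-p)(6) ⇒ p = 3/4

p=3/4, q=1/7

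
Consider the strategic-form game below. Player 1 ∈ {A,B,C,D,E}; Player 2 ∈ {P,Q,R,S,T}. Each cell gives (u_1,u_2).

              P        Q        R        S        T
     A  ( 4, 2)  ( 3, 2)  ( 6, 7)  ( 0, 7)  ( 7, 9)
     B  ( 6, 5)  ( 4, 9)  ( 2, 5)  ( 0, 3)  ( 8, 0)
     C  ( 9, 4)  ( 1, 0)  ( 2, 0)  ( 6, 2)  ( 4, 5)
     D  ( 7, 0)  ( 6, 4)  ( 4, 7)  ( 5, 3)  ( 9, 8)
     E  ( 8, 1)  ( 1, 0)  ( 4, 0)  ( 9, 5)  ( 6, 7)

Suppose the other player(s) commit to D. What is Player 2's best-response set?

u_2(P vs D) = 0
u_2(Q vs D) = 4
u_2(R vs D) = 7
u_2(S vs D) = 3
u_2(T vs D) = 8
max payoff 8 at {T}

argmax u_2 = {T}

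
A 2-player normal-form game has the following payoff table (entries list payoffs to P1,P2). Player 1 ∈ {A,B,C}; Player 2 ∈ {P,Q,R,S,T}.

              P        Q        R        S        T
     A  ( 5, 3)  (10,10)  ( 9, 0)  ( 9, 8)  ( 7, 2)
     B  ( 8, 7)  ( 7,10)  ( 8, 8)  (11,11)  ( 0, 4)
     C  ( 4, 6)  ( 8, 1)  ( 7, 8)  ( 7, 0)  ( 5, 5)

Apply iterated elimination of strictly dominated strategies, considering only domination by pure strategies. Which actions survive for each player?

Remaining: P1:{A,B} P2:{Q,S}

P1 drop C (A beats it: P:5>4 Q:10>8 R:9>7 S:9>7 T:7>5)
P2 drop P (Q beats it: A:10>3 B:10>7)
P2 drop R (Q beats it: A:10>0 B:10>8)
P2 drop T (Q beats it: A:10>2 B:10>4)
P1→{A,B} P2→{Q,S}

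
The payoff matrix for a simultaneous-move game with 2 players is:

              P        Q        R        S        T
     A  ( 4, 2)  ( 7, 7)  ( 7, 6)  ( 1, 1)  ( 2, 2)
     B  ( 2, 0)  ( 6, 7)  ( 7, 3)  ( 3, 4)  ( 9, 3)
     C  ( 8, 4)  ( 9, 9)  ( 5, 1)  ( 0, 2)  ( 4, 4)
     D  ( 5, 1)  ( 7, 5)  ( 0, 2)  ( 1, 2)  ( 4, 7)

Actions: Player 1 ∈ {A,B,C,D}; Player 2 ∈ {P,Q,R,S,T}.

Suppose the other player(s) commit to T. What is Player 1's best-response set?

u_1(A vs T) = 2
u_1(B vs T) = 9
u_1(C vs T) = 4
u_1(D vs T) = 4
max payoff 9 at {B}

P1 best: {B}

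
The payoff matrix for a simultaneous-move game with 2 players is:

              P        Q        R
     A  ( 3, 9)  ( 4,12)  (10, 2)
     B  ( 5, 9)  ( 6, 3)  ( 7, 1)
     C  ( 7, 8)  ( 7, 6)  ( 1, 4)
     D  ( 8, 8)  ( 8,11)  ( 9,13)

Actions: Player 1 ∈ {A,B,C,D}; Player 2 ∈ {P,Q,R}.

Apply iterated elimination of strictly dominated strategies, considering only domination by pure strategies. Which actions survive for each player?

P1 drop B (D beats it: P:8>5 Q:8>6 R:9>7)
P1 drop C (D beats it: P:8>7 Q:8>7 R:9>1)
P2 drop P (Q beats it: A:12>9 D:11>8)
P1→{A,D} P2→{Q,R}

Remaining: P1:{A,D} P2:{Q,R}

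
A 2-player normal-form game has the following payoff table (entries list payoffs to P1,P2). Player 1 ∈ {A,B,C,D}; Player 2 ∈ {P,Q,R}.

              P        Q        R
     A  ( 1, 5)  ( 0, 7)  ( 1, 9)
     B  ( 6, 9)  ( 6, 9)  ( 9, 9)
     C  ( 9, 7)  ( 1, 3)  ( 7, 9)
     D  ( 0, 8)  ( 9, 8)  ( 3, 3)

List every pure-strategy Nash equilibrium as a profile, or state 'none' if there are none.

(A,P): not NE [P1→C gives 9>1; P2→R gives 9>5]
(A,Q): not NE [P1→D gives 9>0; P2→R gives 9>7]
(A,R): not NE [P1→B gives 9>1]
(B,P): not NE [P1→C gives 9>6]
(B,Q): not NE [P1→D gives 9>6]
(B,R): NE
(C,P): not NE [P2→R gives 9>7]
(C,Q): not NE [P1→D gives 9>1; P2→R gives 9>3]
(C,R): not NE [P1→B gives 9>7]
(D,P): not NE [P1→C gives 9>0]
(D,Q): NE
(D,R): not NE [P1→B gives 9>3; P2→Q gives 8>3]

PSNE = {(B,R), (D,Q)}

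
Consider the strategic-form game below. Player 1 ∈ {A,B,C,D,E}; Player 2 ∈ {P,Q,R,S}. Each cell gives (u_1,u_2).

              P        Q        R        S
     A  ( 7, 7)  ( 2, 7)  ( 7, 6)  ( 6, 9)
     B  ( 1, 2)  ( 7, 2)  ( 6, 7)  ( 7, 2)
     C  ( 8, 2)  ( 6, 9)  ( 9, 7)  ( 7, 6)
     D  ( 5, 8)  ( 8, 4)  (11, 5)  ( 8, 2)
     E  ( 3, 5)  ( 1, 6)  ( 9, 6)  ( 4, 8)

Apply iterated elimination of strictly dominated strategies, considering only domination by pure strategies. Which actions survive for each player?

Survivors P1:{C,D} P2:{P,Q,R}

P1 drop A (C beats it: P:8>7 Q:6>2 R:9>7 S:7>6)
P1 drop B (D beats it: P:5>1 Q:8>7 R:11>6 S:8>7)
P1 drop E (D beats it: P:5>3 Q:8>1 R:11>9 S:8>4)
P2 drop S (Q beats it: C:9>6 D:4>2)
P1→{C,D} P2→{P,Q,R}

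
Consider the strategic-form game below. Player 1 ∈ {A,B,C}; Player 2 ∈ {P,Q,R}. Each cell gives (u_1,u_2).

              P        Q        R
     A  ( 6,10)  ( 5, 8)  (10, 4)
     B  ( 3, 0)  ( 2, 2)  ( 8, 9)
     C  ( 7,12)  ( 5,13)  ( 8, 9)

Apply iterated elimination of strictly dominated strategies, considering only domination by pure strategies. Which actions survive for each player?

P1 drop B (A beats it: P:6>3 Q:5>2 R:10>8)
P2 drop R (P beats it: A:10>4 C:12>9)
P1→{A,C} P2→{P,Q}

Remaining: P1:{A,C} P2:{P,Q}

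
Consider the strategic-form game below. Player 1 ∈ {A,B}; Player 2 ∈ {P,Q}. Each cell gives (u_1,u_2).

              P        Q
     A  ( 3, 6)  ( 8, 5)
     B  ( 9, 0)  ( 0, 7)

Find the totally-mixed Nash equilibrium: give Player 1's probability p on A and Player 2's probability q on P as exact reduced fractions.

P1 indiff ⇒ q·3+(1-q)·8 = q·9+(1-q)·0 ⇒ q(-6) = (1-q)(-8) ⇒ q = 4/7
P2 indiff ⇒ p·6+(1-p)·0 = p·5+(1-p)·7 ⇒ p(1) = (1-p)(7) ⇒ p = 7/8

p=7/8, q=4/7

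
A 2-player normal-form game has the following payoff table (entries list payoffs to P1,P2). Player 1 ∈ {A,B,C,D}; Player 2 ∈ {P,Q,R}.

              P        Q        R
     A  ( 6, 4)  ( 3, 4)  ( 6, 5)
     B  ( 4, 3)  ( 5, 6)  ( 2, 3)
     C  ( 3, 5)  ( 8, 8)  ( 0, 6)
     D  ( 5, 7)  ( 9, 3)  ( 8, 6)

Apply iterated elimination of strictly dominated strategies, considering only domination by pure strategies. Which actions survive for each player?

Survivors P1:{A,D} P2:{P,R}

P1 drop B (D beats it: P:5>4 Q:9>5 R:8>2)
P1 drop C (D beats it: P:5>3 Q:9>8 R:8>0)
P2 drop Q (R beats it: A:5>4 D:6>3)
P1→{A,D} P2→{P,R}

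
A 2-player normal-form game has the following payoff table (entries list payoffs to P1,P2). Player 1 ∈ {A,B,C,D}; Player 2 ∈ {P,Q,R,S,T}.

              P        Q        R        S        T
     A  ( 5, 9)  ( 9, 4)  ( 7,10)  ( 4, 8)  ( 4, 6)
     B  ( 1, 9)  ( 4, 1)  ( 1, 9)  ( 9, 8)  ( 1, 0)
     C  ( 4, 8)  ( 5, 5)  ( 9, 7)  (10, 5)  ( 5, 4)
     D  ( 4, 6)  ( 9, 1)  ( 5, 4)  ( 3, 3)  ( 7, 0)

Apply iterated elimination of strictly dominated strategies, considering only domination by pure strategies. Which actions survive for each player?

Survivors P1:{A,C} P2:{P,R}

P1 drop B (C beats it: P:4>1 Q:5>4 R:9>1 S:10>9 T:5>1)
P2 drop Q (P beats it: A:9>4 C:8>5 D:6>1)
P2 drop S (P beats it: A:9>8 C:8>5 D:6>3)
P2 drop T (P beats it: A:9>6 C:8>4 D:6>0)
P1 drop D (A beats it: P:5>4 R:7>5)
P1→{A,C} P2→{P,R}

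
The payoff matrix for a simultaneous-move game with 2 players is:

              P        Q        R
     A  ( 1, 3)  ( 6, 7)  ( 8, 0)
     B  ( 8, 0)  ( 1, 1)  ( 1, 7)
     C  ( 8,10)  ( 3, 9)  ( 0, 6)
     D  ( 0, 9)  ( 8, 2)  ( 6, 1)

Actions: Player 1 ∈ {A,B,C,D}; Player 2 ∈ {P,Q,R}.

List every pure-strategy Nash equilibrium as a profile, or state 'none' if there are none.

PSNE = {(C,P)}

(A,P): not NE [P1→C gives 8>1; P2→Q gives 7>3]
(A,Q): not NE [P1→D gives 8>6]
(A,R): not NE [P2→Q gives 7>0]
(B,P): not NE [P2→R gives 7>0]
(B,Q): not NE [P1→D gives 8>1; P2→R gives 7>1]
(B,R): not NE [P1→A gives 8>1]
(C,P): NE
(C,Q): not NE [P1→D gives 8>3; P2→P gives 10>9]
(C,R): not NE [P1→A gives 8>0; P2→P gives 10>6]
(D,P): not NE [P1→C gives 8>0]
(D,Q): not NE [P2→P gives 9>2]
(D,R): not NE [P1→A gives 8>6; P2→P gives 9>1]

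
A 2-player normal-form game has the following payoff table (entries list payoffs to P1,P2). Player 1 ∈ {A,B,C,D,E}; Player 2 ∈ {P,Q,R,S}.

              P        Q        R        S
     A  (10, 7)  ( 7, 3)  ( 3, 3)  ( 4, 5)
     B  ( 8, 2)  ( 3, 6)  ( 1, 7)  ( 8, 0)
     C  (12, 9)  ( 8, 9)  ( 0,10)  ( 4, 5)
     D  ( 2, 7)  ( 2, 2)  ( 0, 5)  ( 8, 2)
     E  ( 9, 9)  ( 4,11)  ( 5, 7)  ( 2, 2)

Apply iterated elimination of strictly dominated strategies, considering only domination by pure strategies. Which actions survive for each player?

Survivors P1:{A,C,E} P2:{P,Q,R}

P2 drop S (P beats it: A:7>5 B:2>0 C:9>5 D:7>2 E:9>2)
P1 drop B (A beats it: P:10>8 Q:7>3 R:3>1)
P1 drop D (A beats it: P:10>2 Q:7>2 R:3>0)
P1→{A,C,E} P2→{P,Q,R}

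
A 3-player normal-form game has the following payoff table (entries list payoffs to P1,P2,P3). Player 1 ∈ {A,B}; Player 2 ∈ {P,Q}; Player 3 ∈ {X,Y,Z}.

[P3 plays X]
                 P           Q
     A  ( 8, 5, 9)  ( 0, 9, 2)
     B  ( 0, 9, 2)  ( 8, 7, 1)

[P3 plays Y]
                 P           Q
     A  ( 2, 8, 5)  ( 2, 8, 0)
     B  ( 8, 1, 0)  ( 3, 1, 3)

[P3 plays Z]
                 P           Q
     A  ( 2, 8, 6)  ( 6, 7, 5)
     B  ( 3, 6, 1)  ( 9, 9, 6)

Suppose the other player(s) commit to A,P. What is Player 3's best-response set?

BR_3 = {X}

u_3(X vs A,P) = 9
u_3(Y vs A,P) = 5
u_3(Z vs A,P) = 6
max payoff 9 at {X}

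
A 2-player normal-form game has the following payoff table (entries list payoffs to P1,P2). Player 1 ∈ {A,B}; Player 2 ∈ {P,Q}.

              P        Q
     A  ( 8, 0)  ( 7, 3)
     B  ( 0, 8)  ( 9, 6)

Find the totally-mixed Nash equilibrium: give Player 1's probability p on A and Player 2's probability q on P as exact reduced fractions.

P1 indiff ⇒ q·8+(1-q)·7 = q·0+(1-q)·9 ⇒ q(8) = (1-q)(2) ⇒ q = 1/5
P2 indiff ⇒ p·0+(1-p)·8 = p·3+(1-p)·6 ⇒ p(-3) = (1-p)(-2) ⇒ p = 2/5

p=2/5, q=1/5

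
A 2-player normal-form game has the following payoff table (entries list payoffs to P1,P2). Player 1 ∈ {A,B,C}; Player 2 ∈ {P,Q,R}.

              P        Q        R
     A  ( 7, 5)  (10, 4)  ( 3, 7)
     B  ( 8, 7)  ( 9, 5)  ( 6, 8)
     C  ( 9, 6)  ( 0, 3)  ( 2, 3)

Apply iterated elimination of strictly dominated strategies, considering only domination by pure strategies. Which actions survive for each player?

P2 drop Q (P beats it: A:5>4 B:7>5 C:6>3)
P1 drop A (B beats it: P:8>7 R:6>3)
P1→{B,C} P2→{P,R}

Survivors P1:{B,C} P2:{P,R}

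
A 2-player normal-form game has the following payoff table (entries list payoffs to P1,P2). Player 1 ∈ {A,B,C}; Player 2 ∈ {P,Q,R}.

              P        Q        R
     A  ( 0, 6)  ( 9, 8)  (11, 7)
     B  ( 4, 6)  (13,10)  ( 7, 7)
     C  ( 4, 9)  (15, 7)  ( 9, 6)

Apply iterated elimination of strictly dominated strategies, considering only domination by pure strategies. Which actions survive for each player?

Survivors P1:{B,C} P2:{P,Q}

P2 drop R (Q beats it: A:8>7 B:10>7 C:7>6)
P1 drop A (B beats it: P:4>0 Q:13>9)
P1→{B,C} P2→{P,Q}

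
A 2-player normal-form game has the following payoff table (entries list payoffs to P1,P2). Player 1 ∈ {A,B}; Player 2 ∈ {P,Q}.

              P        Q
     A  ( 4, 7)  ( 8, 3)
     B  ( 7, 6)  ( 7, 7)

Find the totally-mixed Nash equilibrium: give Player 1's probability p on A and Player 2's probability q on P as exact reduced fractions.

P1 mixes 1/5 on A; P2 mixes 1/4 on P

P1 indiff ⇒ q·4+(1-q)·8 = q·7+(1-q)·7 ⇒ q(-3) = (1-q)(-1) ⇒ q = 1/4
P2 indiff ⇒ p·7+(1-p)·6 = p·3+(1-p)·7 ⇒ p(4) = (1-p)(1) ⇒ p = 1/5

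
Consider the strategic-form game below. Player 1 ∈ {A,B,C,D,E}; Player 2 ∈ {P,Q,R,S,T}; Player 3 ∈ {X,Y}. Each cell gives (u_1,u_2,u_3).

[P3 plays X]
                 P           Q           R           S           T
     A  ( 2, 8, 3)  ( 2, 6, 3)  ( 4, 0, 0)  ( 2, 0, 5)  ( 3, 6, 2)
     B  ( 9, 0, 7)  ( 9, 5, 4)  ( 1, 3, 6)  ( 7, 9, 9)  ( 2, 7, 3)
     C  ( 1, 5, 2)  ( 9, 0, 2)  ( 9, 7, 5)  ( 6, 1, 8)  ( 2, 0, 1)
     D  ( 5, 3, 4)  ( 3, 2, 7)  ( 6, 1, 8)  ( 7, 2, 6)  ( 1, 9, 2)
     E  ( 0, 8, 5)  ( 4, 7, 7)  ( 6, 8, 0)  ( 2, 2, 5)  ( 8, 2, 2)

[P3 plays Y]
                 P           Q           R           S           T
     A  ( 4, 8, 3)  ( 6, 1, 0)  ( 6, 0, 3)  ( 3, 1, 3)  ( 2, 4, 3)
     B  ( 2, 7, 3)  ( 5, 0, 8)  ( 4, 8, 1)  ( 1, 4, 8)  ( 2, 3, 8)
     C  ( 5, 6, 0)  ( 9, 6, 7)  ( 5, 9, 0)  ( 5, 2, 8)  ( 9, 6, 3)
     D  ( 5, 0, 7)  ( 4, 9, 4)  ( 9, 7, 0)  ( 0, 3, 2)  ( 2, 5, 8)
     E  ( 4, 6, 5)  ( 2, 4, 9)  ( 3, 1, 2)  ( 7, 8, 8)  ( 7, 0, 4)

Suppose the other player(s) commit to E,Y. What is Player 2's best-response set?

P2 best: {S}

u_2(P vs E,Y) = 6
u_2(Q vs E,Y) = 4
u_2(R vs E,Y) = 1
u_2(S vs E,Y) = 8
u_2(T vs E,Y) = 0
max payoff 8 at {S}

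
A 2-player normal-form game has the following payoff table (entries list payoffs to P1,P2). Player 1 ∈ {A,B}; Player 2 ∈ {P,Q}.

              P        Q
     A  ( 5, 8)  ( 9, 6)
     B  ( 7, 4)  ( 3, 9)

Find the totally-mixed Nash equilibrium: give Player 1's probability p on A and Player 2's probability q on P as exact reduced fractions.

P1 mixes 5/7 on A; P2 mixes 3/4 on P

P1 indiff ⇒ q·5+(1-q)·9 = q·7+(1-q)·3 ⇒ q(-2) = (1-q)(-6) ⇒ q = 3/4
P2 indiff ⇒ p·8+(1-p)·4 = p·6+(1-p)·9 ⇒ p(2) = (1-p)(5) ⇒ p = 5/7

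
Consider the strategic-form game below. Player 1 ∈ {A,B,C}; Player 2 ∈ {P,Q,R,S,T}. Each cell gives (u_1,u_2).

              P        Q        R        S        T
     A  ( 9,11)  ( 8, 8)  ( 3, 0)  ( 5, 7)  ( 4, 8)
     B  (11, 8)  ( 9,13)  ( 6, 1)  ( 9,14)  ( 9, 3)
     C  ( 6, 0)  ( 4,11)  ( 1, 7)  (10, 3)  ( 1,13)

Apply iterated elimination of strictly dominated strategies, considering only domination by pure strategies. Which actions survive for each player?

P1 drop A (B beats it: P:11>9 Q:9>8 R:6>3 S:9>5 T:9>4)
P2 drop P (Q beats it: B:13>8 C:11>0)
P2 drop R (Q beats it: B:13>1 C:11>7)
P1→{B,C} P2→{Q,S,T}

IESDS → P1:{B,C} P2:{Q,S,T}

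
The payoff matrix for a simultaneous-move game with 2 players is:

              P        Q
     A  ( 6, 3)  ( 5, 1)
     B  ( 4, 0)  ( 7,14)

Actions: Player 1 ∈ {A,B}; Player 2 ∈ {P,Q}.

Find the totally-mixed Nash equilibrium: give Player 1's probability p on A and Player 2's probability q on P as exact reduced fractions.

P1 indiff ⇒ q·6+(1-q)·5 = q·4+(1-q)·7 ⇒ q(2) = (1-q)(2) ⇒ q = 1/2
P2 indiff ⇒ p·3+(1-p)·0 = p·1+(1-p)·14 ⇒ p(2) = (1-p)(14) ⇒ p = 7/8

(p,q) = (7/8, 1/2)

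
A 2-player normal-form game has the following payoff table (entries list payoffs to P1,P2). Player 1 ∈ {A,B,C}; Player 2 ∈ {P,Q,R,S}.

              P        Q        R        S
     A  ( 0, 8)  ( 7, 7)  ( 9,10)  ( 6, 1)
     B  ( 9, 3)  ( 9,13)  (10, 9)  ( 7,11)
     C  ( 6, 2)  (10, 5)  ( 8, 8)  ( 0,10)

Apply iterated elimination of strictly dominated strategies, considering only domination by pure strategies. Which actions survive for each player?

Remaining: P1:{B,C} P2:{Q,S}

P1 drop A (B beats it: P:9>0 Q:9>7 R:10>9 S:7>6)
P2 drop P (Q beats it: B:13>3 C:5>2)
P2 drop R (S beats it: B:11>9 C:10>8)
P1→{B,C} P2→{Q,S}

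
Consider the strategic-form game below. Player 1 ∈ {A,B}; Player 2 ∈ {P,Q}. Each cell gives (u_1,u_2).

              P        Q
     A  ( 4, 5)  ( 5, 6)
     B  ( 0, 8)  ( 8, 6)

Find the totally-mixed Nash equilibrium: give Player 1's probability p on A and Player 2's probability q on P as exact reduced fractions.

(p,q) = (2/3, 3/7)

P1 indiff ⇒ q·4+(1-q)·5 = q·0+(1-q)·8 ⇒ q(4) = (1-q)(3) ⇒ q = 3/7
P2 indiff ⇒ p·5+(1-p)·8 = p·6+(1-p)·6 ⇒ p(-1) = (1-p)(-2) ⇒ p = 2/3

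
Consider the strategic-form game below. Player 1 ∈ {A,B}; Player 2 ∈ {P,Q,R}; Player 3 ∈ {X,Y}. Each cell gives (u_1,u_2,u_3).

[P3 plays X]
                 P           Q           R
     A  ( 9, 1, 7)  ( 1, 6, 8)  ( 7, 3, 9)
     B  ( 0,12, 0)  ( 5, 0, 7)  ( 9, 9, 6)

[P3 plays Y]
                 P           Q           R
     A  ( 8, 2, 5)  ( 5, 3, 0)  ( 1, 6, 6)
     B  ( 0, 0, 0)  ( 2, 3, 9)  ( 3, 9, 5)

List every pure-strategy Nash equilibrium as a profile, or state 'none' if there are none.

(A,P,X): not NE [P2→Q gives 6>1]
(A,P,Y): not NE [P2→R gives 6>2; P3→X gives 7>5]
(A,Q,X): not NE [P1→B gives 5>1]
(A,Q,Y): not NE [P2→R gives 6>3; P3→X gives 8>0]
(A,R,X): not NE [P1→B gives 9>7; P2→Q gives 6>3]
(A,R,Y): not NE [P1→B gives 3>1; P3→X gives 9>6]
(B,P,X): not NE [P1→A gives 9>0]
(B,P,Y): not NE [P1→A gives 8>0; P2→R gives 9>0]
(B,Q,X): not NE [P2→P gives 12>0; P3→Y gives 9>7]
(B,Q,Y): not NE [P1→A gives 5>2; P2→R gives 9>3]
(B,R,X): not NE [P2→P gives 12>9]
(B,R,Y): not NE [P3→X gives 6>5]

Equilibria: none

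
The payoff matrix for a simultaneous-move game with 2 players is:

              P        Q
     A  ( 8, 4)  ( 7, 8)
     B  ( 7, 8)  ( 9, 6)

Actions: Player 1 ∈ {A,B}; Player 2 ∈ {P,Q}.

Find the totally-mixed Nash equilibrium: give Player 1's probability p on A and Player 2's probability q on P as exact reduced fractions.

P1 indiff ⇒ q·8+(1-q)·7 = q·7+(1-q)·9 ⇒ q(1) = (1-q)(2) ⇒ q = 2/3
P2 indiff ⇒ p·4+(1-p)·8 = p·8+(1-p)·6 ⇒ p(-4) = (1-p)(-2) ⇒ p = 1/3

p=1/3, q=2/3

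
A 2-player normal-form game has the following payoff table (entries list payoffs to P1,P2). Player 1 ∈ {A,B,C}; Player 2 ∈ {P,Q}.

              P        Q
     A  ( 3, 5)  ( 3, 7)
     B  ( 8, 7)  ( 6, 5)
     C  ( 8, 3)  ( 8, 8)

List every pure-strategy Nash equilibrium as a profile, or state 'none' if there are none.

(A,P): not NE [P1→C gives 8>3; P2→Q gives 7>5]
(A,Q): not NE [P1→C gives 8>3]
(B,P): NE
(B,Q): not NE [P1→C gives 8>6; P2→P gives 7>5]
(C,P): not NE [P2→Q gives 8>3]
(C,Q): NE

Nash profiles: (B,P), (C,Q)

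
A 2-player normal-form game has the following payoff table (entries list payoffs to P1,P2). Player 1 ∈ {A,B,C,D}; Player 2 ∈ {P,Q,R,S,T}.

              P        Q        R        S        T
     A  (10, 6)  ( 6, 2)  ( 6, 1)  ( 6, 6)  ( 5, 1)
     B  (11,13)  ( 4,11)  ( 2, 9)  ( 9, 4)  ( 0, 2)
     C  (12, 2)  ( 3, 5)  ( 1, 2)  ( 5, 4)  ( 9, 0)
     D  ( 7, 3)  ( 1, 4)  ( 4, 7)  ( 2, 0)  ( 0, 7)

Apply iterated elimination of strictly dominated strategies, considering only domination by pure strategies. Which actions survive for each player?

P1 drop D (A beats it: P:10>7 Q:6>1 R:6>4 S:6>2 T:5>0)
P2 drop R (Q beats it: A:2>1 B:11>9 C:5>2)
P2 drop T (P beats it: A:6>1 B:13>2 C:2>0)
P1→{A,B,C} P2→{P,Q,S}

Remaining: P1:{A,B,C} P2:{P,Q,S}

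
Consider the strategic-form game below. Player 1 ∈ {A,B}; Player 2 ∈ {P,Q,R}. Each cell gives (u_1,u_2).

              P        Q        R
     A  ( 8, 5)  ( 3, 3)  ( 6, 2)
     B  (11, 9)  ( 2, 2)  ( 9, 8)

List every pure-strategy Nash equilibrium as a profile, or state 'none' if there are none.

(A,P): not NE [P1→B gives 11>8]
(A,Q): not NE [P2→P gives 5>3]
(A,R): not NE [P1→B gives 9>6; P2→P gives 5>2]
(B,P): NE
(B,Q): not NE [P1→A gives 3>2; P2→P gives 9>2]
(B,R): not NE [P2→P gives 9>8]

Nash profiles: (B,P)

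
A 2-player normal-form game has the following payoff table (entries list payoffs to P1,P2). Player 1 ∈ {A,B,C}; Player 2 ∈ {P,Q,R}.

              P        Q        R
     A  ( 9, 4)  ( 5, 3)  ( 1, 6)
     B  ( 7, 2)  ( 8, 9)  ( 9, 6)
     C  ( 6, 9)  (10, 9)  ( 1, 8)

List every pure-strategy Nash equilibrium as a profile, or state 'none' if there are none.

(A,P): not NE [P2→R gives 6>4]
(A,Q): not NE [P1→C gives 10>5; P2→R gives 6>3]
(A,R): not NE [P1→B gives 9>1]
(B,P): not NE [P1→A gives 9>7; P2→Q gives 9>2]
(B,Q): not NE [P1→C gives 10>8]
(B,R): not NE [P2→Q gives 9>6]
(C,P): not NE [P1→A gives 9>6]
(C,Q): NE
(C,R): not NE [P1→B gives 9>1; P2→Q gives 9>8]

Nash profiles: (C,Q)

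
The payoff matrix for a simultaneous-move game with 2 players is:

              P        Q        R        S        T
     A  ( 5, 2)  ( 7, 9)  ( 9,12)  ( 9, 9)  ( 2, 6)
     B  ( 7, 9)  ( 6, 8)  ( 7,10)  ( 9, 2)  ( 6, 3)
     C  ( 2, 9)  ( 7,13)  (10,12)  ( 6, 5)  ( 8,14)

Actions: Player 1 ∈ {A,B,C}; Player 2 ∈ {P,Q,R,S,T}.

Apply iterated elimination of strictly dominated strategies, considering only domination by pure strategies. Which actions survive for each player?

P2 drop P (R beats it: A:12>2 B:10>9 C:12>9)
P2 drop S (R beats it: A:12>9 B:10>2 C:12>5)
P1 drop B (C beats it: Q:7>6 R:10>7 T:8>6)
P1→{A,C} P2→{Q,R,T}

Survivors P1:{A,C} P2:{Q,R,T}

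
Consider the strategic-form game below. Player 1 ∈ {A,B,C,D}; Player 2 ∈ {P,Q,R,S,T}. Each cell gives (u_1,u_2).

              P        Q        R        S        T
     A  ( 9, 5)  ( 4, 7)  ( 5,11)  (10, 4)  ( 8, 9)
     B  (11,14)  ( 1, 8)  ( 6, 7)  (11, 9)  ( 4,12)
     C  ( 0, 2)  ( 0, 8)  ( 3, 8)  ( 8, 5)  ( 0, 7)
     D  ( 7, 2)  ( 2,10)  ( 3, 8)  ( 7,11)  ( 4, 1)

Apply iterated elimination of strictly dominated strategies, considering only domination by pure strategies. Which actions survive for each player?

Survivors P1:{A,B} P2:{P,R,T}

P1 drop C (A beats it: P:9>0 Q:4>0 R:5>3 S:10>8 T:8>0)
P1 drop D (A beats it: P:9>7 Q:4>2 R:5>3 S:10>7 T:8>4)
P2 drop Q (T beats it: A:9>7 B:12>8)
P2 drop S (P beats it: A:5>4 B:14>9)
P1→{A,B} P2→{P,R,T}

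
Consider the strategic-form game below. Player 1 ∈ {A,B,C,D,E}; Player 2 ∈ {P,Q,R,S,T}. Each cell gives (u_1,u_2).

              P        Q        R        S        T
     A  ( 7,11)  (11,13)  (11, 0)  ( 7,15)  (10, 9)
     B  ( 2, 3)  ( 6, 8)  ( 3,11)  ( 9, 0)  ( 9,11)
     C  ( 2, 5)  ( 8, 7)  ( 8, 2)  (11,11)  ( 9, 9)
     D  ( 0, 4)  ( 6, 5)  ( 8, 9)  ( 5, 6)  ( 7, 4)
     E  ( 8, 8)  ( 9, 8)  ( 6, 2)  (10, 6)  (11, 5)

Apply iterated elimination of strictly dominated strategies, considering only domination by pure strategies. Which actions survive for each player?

IESDS → P1:{A,C,E} P2:{P,Q,S}

P1 drop B (E beats it: P:8>2 Q:9>6 R:6>3 S:10>9 T:11>9)
P1 drop D (A beats it: P:7>0 Q:11>6 R:11>8 S:7>5 T:10>7)
P2 drop R (P beats it: A:11>0 C:5>2 E:8>2)
P2 drop T (S beats it: A:15>9 C:11>9 E:6>5)
P1→{A,C,E} P2→{P,Q,S}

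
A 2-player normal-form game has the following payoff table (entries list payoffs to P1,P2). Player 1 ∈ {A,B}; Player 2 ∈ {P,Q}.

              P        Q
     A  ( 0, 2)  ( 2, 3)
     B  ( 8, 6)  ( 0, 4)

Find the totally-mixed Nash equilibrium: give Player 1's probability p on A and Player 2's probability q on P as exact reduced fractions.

P1 indiff ⇒ q·0+(1-q)·2 = q·8+(1-q)·0 ⇒ q(-8) = (1-q)(-2) ⇒ q = 1/5
P2 indiff ⇒ p·2+(1-p)·6 = p·3+(1-p)·4 ⇒ p(-1) = (1-p)(-2) ⇒ p = 2/3

p=2/3, q=1/5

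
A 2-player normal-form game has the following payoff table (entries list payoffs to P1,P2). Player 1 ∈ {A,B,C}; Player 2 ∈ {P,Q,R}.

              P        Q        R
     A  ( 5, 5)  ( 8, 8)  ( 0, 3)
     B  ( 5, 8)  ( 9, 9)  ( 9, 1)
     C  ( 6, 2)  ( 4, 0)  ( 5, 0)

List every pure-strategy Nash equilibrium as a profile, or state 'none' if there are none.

(A,P): not NE [P1→C gives 6>5; P2→Q gives 8>5]
(A,Q): not NE [P1→B gives 9>8]
(A,R): not NE [P1→B gives 9>0; P2→Q gives 8>3]
(B,P): not NE [P1→C gives 6>5; P2→Q gives 9>8]
(B,Q): NE
(B,R): not NE [P2→Q gives 9>1]
(C,P): NE
(C,Q): not NE [P1→B gives 9>4; P2→P gives 2>0]
(C,R): not NE [P1→B gives 9>5; P2→P gives 2>0]

Nash profiles: (B,Q), (C,P)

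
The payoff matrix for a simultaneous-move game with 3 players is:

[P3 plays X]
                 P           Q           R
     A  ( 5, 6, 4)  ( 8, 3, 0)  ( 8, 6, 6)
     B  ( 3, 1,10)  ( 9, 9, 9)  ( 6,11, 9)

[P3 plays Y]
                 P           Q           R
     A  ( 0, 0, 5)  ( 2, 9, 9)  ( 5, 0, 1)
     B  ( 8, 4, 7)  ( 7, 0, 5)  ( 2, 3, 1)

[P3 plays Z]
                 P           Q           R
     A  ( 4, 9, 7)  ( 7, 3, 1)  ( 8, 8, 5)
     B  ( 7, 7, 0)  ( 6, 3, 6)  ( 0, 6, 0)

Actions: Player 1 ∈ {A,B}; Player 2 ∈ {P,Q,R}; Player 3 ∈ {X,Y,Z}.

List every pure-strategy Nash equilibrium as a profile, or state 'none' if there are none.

(A,P,X): not NE [P3→Z gives 7>4]
(A,P,Y): not NE [P1→B gives 8>0; P2→Q gives 9>0; P3→Z gives 7>5]
(A,P,Z): not NE [P1→B gives 7>4]
(A,Q,X): not NE [P1→B gives 9>8; P2→R gives 6>3; P3→Y gives 9>0]
(A,Q,Y): not NE [P1→B gives 7>2]
(A,Q,Z): not NE [P2→P gives 9>3; P3→Y gives 9>1]
(A,R,X): NE
(A,R,Y): not NE [P2→Q gives 9>0; P3→X gives 6>1]
(A,R,Z): not NE [P2→P gives 9>8; P3→X gives 6>5]
(B,P,X): not NE [P1→A gives 5>3; P2→R gives 11>1]
(B,P,Y): not NE [P3→X gives 10>7]
(B,P,Z): not NE [P3→X gives 10>0]
(B,Q,X): not NE [P2→R gives 11>9]
(B,Q,Y): not NE [P2→P gives 4>0; P3→X gives 9>5]
(B,Q,Z): not NE [P1→A gives 7>6; P2→P gives 7>3; P3→X gives 9>6]
(B,R,X): not NE [P1→A gives 8>6]
(B,R,Y): not NE [P1→A gives 5>2; P2→P gives 4>3; P3→X gives 9>1]
(B,R,Z): not NE [P1→A gives 8>0; P2→P gives 7>6; P3→X gives 9>0]

NE set: (A,R,X)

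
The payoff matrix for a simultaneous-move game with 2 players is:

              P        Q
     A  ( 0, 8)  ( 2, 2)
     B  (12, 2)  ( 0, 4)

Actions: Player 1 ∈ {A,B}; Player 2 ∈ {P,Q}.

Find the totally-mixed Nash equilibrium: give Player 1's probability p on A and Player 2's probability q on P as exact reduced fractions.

P1 indiff ⇒ q·0+(1-q)·2 = q·12+(1-q)·0 ⇒ q(-12) = (1-q)(-2) ⇒ q = 1/7
P2 indiff ⇒ p·8+(1-p)·2 = p·2+(1-p)·4 ⇒ p(6) = (1-p)(2) ⇒ p = 1/4

(p,q) = (1/4, 1/7)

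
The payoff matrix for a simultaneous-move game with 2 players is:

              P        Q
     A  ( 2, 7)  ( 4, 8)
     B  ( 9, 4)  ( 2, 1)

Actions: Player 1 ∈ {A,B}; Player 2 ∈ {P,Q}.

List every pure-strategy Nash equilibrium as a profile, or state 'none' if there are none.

(A,P): not NE [P1→B gives 9>2; P2→Q gives 8>7]
(A,Q): NE
(B,P): NE
(B,Q): not NE [P1→A gives 4>2; P2→P gives 4>1]

NE set: (A,Q), (B,P)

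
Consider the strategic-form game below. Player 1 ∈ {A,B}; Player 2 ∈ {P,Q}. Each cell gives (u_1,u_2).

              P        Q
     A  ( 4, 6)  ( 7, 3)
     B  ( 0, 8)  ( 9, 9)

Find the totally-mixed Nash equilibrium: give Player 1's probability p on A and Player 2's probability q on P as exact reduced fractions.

P1 indiff ⇒ q·4+(1-q)·7 = q·0+(1-q)·9 ⇒ q(4) = (1-q)(2) ⇒ q = 1/3
P2 indiff ⇒ p·6+(1-p)·8 = p·3+(1-p)·9 ⇒ p(3) = (1-p)(1) ⇒ p = 1/4

p=1/4, q=1/3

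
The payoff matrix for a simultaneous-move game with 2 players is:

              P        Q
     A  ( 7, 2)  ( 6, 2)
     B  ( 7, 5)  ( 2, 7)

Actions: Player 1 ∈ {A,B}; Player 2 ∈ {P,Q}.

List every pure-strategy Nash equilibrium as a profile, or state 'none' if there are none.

NE set: (A,P), (A,Q)

(A,P): NE
(A,Q): NE
(B,P): not NE [P2→Q gives 7>5]
(B,Q): not NE [P1→A gives 6>2]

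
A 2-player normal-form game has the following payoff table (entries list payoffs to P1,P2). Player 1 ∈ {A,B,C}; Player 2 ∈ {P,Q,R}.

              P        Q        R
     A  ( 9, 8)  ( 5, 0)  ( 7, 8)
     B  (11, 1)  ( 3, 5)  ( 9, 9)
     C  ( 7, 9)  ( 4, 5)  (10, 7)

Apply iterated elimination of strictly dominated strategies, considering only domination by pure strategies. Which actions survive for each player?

Survivors P1:{B,C} P2:{P,R}

P2 drop Q (R beats it: A:8>0 B:9>5 C:7>5)
P1 drop A (B beats it: P:11>9 R:9>7)
P1→{B,C} P2→{P,R}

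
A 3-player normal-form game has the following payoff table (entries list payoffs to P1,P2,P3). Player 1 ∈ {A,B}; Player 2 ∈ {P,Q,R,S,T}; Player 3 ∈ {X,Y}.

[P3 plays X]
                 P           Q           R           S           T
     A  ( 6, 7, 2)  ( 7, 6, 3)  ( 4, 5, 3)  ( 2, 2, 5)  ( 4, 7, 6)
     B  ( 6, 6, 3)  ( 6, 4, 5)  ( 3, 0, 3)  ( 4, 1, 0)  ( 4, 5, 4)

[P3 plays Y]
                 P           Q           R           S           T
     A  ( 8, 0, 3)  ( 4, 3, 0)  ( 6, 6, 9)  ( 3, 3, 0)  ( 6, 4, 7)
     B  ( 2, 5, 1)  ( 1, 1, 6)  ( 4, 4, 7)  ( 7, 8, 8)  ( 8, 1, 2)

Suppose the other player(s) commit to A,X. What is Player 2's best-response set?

BR_2 = {P,T}

u_2(P vs A,X) = 7
u_2(Q vs A,X) = 6
u_2(R vs A,X) = 5
u_2(S vs A,X) = 2
u_2(T vs A,X) = 7
max payoff 7 at {P,T}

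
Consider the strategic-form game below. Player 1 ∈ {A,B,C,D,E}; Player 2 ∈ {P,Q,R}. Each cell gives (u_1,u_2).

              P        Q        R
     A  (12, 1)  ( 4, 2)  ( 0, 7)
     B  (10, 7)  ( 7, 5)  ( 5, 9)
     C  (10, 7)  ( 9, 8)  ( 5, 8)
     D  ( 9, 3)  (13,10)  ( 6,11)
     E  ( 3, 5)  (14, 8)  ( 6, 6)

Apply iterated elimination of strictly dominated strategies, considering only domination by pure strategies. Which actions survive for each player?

P2 drop P (R beats it: A:7>1 B:9>7 C:8>7 D:11>3 E:6>5)
P1 drop A (B beats it: Q:7>4 R:5>0)
P1 drop B (D beats it: Q:13>7 R:6>5)
P1 drop C (D beats it: Q:13>9 R:6>5)
P1→{D,E} P2→{Q,R}

Survivors P1:{D,E} P2:{Q,R}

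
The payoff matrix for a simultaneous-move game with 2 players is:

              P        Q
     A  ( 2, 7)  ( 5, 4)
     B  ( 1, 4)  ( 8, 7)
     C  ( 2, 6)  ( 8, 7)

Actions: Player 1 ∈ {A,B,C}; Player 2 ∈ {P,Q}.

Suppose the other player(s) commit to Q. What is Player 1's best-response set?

BR_1 = {B,C}

u_1(A vs Q) = 5
u_1(B vs Q) = 8
u_1(C vs Q) = 8
max payoff 8 at {B,C}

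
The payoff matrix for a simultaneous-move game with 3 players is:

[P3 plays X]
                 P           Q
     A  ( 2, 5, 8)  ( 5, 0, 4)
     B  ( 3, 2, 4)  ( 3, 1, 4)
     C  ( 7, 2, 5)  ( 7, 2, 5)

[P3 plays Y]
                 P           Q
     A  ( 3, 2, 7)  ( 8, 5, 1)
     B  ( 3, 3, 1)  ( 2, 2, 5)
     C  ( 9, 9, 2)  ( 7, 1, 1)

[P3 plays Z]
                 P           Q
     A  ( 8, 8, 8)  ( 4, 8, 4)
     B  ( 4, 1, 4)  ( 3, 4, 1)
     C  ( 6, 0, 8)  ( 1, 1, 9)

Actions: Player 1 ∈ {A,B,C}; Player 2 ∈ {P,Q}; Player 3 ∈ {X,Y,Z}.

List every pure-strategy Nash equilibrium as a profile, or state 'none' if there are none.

Nash profiles: (A,P,Z), (A,Q,Z)

(A,P,X): not NE [P1→C gives 7>2]
(A,P,Y): not NE [P1→C gives 9>3; P2→Q gives 5>2; P3→Z gives 8>7]
(A,P,Z): NE
(A,Q,X): not NE [P1→C gives 7>5; P2→P gives 5>0]
(A,Q,Y): not NE [P3→Z gives 4>1]
(A,Q,Z): NE
(B,P,X): not NE [P1→C gives 7>3]
(B,P,Y): not NE [P1→C gives 9>3; P3→Z gives 4>1]
(B,P,Z): not NE [P1→A gives 8>4; P2→Q gives 4>1]
(B,Q,X): not NE [P1→C gives 7>3; P2→P gives 2>1; P3→Y gives 5>4]
(B,Q,Y): not NE [P1→A gives 8>2; P2→P gives 3>2]
(B,Q,Z): not NE [P1→A gives 4>3; P3→Y gives 5>1]
(C,P,X): not NE [P3→Z gives 8>5]
(C,P,Y): not NE [P3→Z gives 8>2]
(C,P,Z): not NE [P1→A gives 8>6; P2→Q gives 1>0]
(C,Q,X): not NE [P3→Z gives 9>5]
(C,Q,Y): not NE [P1→A gives 8>7; P2→P gives 9>1; P3→Z gives 9>1]
(C,Q,Z): not NE [P1→A gives 4>1]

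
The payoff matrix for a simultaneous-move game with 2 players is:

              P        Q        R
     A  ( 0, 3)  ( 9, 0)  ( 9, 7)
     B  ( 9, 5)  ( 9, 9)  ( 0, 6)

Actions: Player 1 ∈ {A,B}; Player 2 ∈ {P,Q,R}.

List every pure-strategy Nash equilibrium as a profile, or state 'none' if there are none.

(A,P): not NE [P1→B gives 9>0; P2→R gives 7>3]
(A,Q): not NE [P2→R gives 7>0]
(A,R): NE
(B,P): not NE [P2→Q gives 9>5]
(B,Q): NE
(B,R): not NE [P1→A gives 9>0; P2→Q gives 9>6]

NE set: (A,R), (B,Q)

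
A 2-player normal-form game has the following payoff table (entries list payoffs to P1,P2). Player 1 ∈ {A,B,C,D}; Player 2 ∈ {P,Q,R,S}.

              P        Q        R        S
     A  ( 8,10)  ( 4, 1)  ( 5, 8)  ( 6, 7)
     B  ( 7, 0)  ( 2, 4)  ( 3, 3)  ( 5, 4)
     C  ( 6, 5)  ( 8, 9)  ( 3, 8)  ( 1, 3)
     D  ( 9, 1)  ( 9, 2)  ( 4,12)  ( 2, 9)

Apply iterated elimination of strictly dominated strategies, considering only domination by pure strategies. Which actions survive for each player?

P1 drop B (A beats it: P:8>7 Q:4>2 R:5>3 S:6>5)
P1 drop C (D beats it: P:9>6 Q:9>8 R:4>3 S:2>1)
P2 drop Q (R beats it: A:8>1 D:12>2)
P2 drop S (R beats it: A:8>7 D:12>9)
P1→{A,D} P2→{P,R}

Remaining: P1:{A,D} P2:{P,R}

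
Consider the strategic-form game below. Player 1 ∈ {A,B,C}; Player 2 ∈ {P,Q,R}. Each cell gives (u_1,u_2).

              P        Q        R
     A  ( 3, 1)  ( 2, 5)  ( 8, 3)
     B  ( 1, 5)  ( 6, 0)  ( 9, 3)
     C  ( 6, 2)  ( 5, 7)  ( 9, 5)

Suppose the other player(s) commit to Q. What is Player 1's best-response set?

u_1(A vs Q) = 2
u_1(B vs Q) = 6
u_1(C vs Q) = 5
max payoff 6 at {B}

BR_1 = {B}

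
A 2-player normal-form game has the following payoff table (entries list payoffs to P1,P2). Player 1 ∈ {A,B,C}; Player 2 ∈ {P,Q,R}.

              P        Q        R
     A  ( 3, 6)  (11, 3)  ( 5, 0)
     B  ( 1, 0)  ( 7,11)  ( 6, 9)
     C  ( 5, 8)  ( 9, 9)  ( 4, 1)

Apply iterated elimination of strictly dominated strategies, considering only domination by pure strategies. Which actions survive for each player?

Remaining: P1:{A,C} P2:{P,Q}

P2 drop R (Q beats it: A:3>0 B:11>9 C:9>1)
P1 drop B (A beats it: P:3>1 Q:11>7)
P1→{A,C} P2→{P,Q}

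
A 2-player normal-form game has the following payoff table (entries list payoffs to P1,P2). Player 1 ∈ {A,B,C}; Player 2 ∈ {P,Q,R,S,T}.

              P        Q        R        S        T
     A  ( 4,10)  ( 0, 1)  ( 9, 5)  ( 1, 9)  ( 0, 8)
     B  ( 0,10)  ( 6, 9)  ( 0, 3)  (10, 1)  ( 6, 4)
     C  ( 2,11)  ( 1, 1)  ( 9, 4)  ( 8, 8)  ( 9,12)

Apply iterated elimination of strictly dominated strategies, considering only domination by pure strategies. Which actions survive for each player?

Survivors P1:{A,C} P2:{P,T}

P2 drop Q (P beats it: A:10>1 B:10>9 C:11>1)
P2 drop R (P beats it: A:10>5 B:10>3 C:11>4)
P2 drop S (P beats it: A:10>9 B:10>1 C:11>8)
P1 drop B (C beats it: P:2>0 T:9>6)
P1→{A,C} P2→{P,T}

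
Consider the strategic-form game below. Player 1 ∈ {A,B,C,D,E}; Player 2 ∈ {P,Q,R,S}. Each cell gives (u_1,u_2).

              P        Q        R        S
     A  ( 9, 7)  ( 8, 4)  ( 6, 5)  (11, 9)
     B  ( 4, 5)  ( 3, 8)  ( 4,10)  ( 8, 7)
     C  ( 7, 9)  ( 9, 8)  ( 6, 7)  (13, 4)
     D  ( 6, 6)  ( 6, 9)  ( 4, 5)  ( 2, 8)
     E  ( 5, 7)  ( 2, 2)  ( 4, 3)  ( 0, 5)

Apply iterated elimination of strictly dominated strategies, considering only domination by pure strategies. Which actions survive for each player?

Survivors P1:{A,C} P2:{P,S}

P1 drop B (A beats it: P:9>4 Q:8>3 R:6>4 S:11>8)
P1 drop D (A beats it: P:9>6 Q:8>6 R:6>4 S:11>2)
P1 drop E (A beats it: P:9>5 Q:8>2 R:6>4 S:11>0)
P2 drop Q (P beats it: A:7>4 C:9>8)
P2 drop R (P beats it: A:7>5 C:9>7)
P1→{A,C} P2→{P,S}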